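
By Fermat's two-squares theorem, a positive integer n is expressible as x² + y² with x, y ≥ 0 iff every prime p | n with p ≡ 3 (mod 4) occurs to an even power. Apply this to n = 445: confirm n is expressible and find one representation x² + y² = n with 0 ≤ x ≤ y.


Step 1: Factor n = 445 = 5 · 89.
Step 2: Check the mod-4 condition on each prime factor: 5 ≡ 1 (mod 4), exponent 1; 89 ≡ 1 (mod 4), exponent 1.
All primes ≡ 3 (mod 4) appear to even exponent (or don't appear), so by the two-squares theorem n IS expressible as a sum of two squares.
Step 3: Build a representation. Here n = 5 · 89 is a product of primes ≡ 1 (mod 4). Each prime p ≡ 1 (mod 4) is itself a sum of two squares; find a² by testing p − a² for a perfect square:
  5: 5 − 1² = 4 = 2² ⇒ 5 = 1² + 2².
  89: 89 − 1² = 88, 89 − 2² = 85, 89 − 3² = 80, 89 − 4² = 73, 89 − 5² = 64 = 8² ⇒ 89 = 5² + 8².
  Combine using the Brahmagupta–Fibonacci identity (a² + b²)(c² + d²) = (ac − bd)² + (ad + bc)² = (ac + bd)² + (ad − bc)²:
  5 · 89 = 445: from (1² + 2²)(5² + 8²), take (1·5 − 2·8, 1·8 + 2·5) = (5 − 16, 8 + 10) = (-11, 18); dropping signs (only squares matter) gives (11, 18); check 11² + 18² = 121 + 324 = 445 ✓.
Step 4: Order so x ≤ y and verify: 11² + 18² = 121 + 324 = 445 = n. ✓

n = 445 = 11² + 18² (one valid representation with x ≤ y).


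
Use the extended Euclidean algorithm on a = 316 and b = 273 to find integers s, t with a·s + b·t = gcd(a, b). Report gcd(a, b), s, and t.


Euclidean algorithm on (316, 273) — divide until remainder is 0:
  316 = 1 · 273 + 43
  273 = 6 · 43 + 15
  43 = 2 · 15 + 13
  15 = 1 · 13 + 2
  13 = 6 · 2 + 1
  2 = 2 · 1 + 0
gcd(316, 273) = 1.
Track Bezout coefficients alongside the remainders: start with r₀ = 316 = a·1 + b·0 (s = 1, t = 0) and r₁ = 273 = a·0 + b·1 (s = 0, t = 1); each new remainder r_{k+1} = r_{k-1} − q_k·r_k inherits s_{k+1} = s_{k-1} − q_k·s_k, t_{k+1} = t_{k-1} − q_k·t_k, so r_k = a·s_k + b·t_k at every step:
  q = 1: r = 43, s = 1 − 1·0 = 1, t = 0 − 1·1 = -1  (check: 316·1 + 273·(-1) = 43)
  q = 6: r = 15, s = 0 − 6·1 = -6, t = 1 − 6·(-1) = 7  (check: 316·(-6) + 273·7 = 15)
  q = 2: r = 13, s = 1 − 2·(-6) = 13, t = -1 − 2·7 = -15  (check: 316·13 + 273·(-15) = 13)
  q = 1: r = 2, s = -6 − 1·13 = -19, t = 7 − 1·(-15) = 22  (check: 316·(-19) + 273·22 = 2)
  q = 6: r = 1, s = 13 − 6·(-19) = 127, t = -15 − 6·22 = -147  (check: 316·127 + 273·(-147) = 1)
The row with r = 1 (the gcd) gives the Bezout coefficients s = 127, t = -147.
Result: 316 · (127) + 273 · (-147) = 1.

gcd(316, 273) = 1; s = 127, t = -147 (check: 316·127 + 273·(-147) = 1).


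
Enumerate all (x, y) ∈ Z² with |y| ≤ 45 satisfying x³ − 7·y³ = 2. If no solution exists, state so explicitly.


The equation is x³ - 7y³ = 2. For fixed y, x³ = 7·y³ + 2, so a solution requires the RHS to be a perfect cube.
Strategy: iterate y from -45 to 45, compute RHS = 7·y³ + 2, and check whether it is a (positive or negative) perfect cube.
Check small values of y:
  y = 0: RHS = 2 is not a perfect cube.
  y = 1: RHS = 9 is not a perfect cube.
  y = -1: RHS = -5 is not a perfect cube.
  y = 2: RHS = 58 is not a perfect cube.
  y = -2: RHS = -54 is not a perfect cube.
  y = 3: RHS = 191 is not a perfect cube.
  y = -3: RHS = -187 is not a perfect cube.
Continuing the search up to |y| = 45 finds no solutions either.
No (x, y) in the scanned range satisfies the equation.

No integer solutions with |y| ≤ 45.


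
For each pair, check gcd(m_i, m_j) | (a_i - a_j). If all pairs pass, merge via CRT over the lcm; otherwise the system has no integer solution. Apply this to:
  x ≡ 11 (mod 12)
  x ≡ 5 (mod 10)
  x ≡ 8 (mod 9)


Moduli 12, 10, 9 are not pairwise coprime, so CRT works modulo lcm(m_i) when all pairwise compatibility conditions hold.
Pairwise compatibility: gcd(m_i, m_j) must divide a_i - a_j for every pair.
Merge one congruence at a time:
  Start: x ≡ 11 (mod 12).
  Combine with x ≡ 5 (mod 10): gcd(12, 10) = 2; 5 - 11 = -6, which IS divisible by 2, so compatible.
    Write x = 11 + 12·t and substitute into x ≡ 5 (mod 10): 12·t ≡ 5 − 11 = -6 (mod 10).
    Divide the congruence (and modulus) by g = 2: 6·t ≡ -3 (mod 5).
    Reduce coefficients mod 5: 1·t ≡ 2 (mod 5).
    So t ≡ 2 (mod 5).
    Then x = 11 + 12·2 = 35, valid modulo lcm(12, 10) = 60: x ≡ 35 (mod 60).
  Combine with x ≡ 8 (mod 9): gcd(60, 9) = 3; 8 - 35 = -27, which IS divisible by 3, so compatible.
    Write x = 35 + 60·t and substitute into x ≡ 8 (mod 9): 60·t ≡ 8 − 35 = -27 (mod 9).
    Divide the congruence (and modulus) by g = 3: 20·t ≡ -9 (mod 3).
    Reduce coefficients mod 3: 2·t ≡ 0 (mod 3).
    The inverse of 2 mod 3 is 2 (since 2·2 = 4 = 1·3 + 1), so t ≡ 2·0 = 0 ≡ 0 (mod 3).
    Then x = 35 + 60·0 = 35, valid modulo lcm(60, 9) = 180: x ≡ 35 (mod 180).
Verify: 35 mod 12 = 11, 35 mod 10 = 5, 35 mod 9 = 8.

x ≡ 35 (mod 180).


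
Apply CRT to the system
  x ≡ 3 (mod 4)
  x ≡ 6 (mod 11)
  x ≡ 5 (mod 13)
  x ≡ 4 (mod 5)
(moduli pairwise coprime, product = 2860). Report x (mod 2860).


Product of moduli M = 4 · 11 · 13 · 5 = 2860.
Merge one congruence at a time:
  Start: x ≡ 3 (mod 4).
  Combine with x ≡ 6 (mod 11); new modulus lcm = 44.
    Write x = 3 + 4·t and substitute into x ≡ 6 (mod 11): 4·t ≡ 6 − 3 = 3 (mod 11).
    The inverse of 4 mod 11 is 3 (since 4·3 = 12 = 1·11 + 1), so t ≡ 3·3 = 9 ≡ 9 (mod 11).
    Then x = 3 + 4·9 = 39, valid modulo lcm(4, 11) = 44: x ≡ 39 (mod 44).
  Combine with x ≡ 5 (mod 13); new modulus lcm = 572.
    Write x = 39 + 44·t and substitute into x ≡ 5 (mod 13): 44·t ≡ 5 − 39 = -34 (mod 13).
    Reduce coefficients mod 13: 5·t ≡ 5 (mod 13).
    The inverse of 5 mod 13 is 8 (since 5·8 = 40 = 3·13 + 1), so t ≡ 8·5 = 40 ≡ 1 (mod 13).
    Then x = 39 + 44·1 = 83, valid modulo lcm(44, 13) = 572: x ≡ 83 (mod 572).
  Combine with x ≡ 4 (mod 5); new modulus lcm = 2860.
    Write x = 83 + 572·t and substitute into x ≡ 4 (mod 5): 572·t ≡ 4 − 83 = -79 (mod 5).
    Reduce coefficients mod 5: 2·t ≡ 1 (mod 5).
    The inverse of 2 mod 5 is 3 (since 2·3 = 6 = 1·5 + 1), so t ≡ 3·1 = 3 ≡ 3 (mod 5).
    Then x = 83 + 572·3 = 1799, valid modulo lcm(572, 5) = 2860: x ≡ 1799 (mod 2860).
Verify against each original: 1799 mod 4 = 3, 1799 mod 11 = 6, 1799 mod 13 = 5, 1799 mod 5 = 4.

x ≡ 1799 (mod 2860).


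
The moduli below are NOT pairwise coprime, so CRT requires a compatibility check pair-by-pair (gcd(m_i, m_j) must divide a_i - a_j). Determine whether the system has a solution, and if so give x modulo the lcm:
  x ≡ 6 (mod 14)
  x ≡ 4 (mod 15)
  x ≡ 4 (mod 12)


Moduli 14, 15, 12 are not pairwise coprime, so CRT works modulo lcm(m_i) when all pairwise compatibility conditions hold.
Pairwise compatibility: gcd(m_i, m_j) must divide a_i - a_j for every pair.
Merge one congruence at a time:
  Start: x ≡ 6 (mod 14).
  Combine with x ≡ 4 (mod 15): gcd(14, 15) = 1; 4 - 6 = -2, which IS divisible by 1, so compatible.
    Write x = 6 + 14·t and substitute into x ≡ 4 (mod 15): 14·t ≡ 4 − 6 = -2 (mod 15).
    Reduce coefficients mod 15: 14·t ≡ 13 (mod 15).
    The inverse of 14 mod 15 is 14 (since 14·14 = 196 = 13·15 + 1), so t ≡ 14·13 = 182 ≡ 2 (mod 15).
    Then x = 6 + 14·2 = 34, valid modulo lcm(14, 15) = 210: x ≡ 34 (mod 210).
  Combine with x ≡ 4 (mod 12): gcd(210, 12) = 6; 4 - 34 = -30, which IS divisible by 6, so compatible.
    Write x = 34 + 210·t and substitute into x ≡ 4 (mod 12): 210·t ≡ 4 − 34 = -30 (mod 12).
    Divide the congruence (and modulus) by g = 6: 35·t ≡ -5 (mod 2).
    Reduce coefficients mod 2: 1·t ≡ 1 (mod 2).
    So t ≡ 1 (mod 2).
    Then x = 34 + 210·1 = 244, valid modulo lcm(210, 12) = 420: x ≡ 244 (mod 420).
Verify: 244 mod 14 = 6, 244 mod 15 = 4, 244 mod 12 = 4.

x ≡ 244 (mod 420).


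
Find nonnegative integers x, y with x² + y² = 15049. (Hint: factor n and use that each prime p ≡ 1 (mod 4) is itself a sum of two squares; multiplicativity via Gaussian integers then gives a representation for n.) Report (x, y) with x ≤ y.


Step 1: Factor n = 15049 = 101 · 149.
Step 2: Check the mod-4 condition on each prime factor: 101 ≡ 1 (mod 4), exponent 1; 149 ≡ 1 (mod 4), exponent 1.
All primes ≡ 3 (mod 4) appear to even exponent (or don't appear), so by the two-squares theorem n IS expressible as a sum of two squares.
Step 3: Build a representation. Here n = 101 · 149 is a product of primes ≡ 1 (mod 4). Each prime p ≡ 1 (mod 4) is itself a sum of two squares; find a² by testing p − a² for a perfect square:
  101: 101 − 1² = 100 = 10² ⇒ 101 = 1² + 10².
  149: 149 − 1² = 148, 149 − 2² = 145, 149 − 3² = 140, 149 − 4² = 133, 149 − 5² = 124, 149 − 6² = 113, 149 − 7² = 100 = 10² ⇒ 149 = 7² + 10².
  Combine using the Brahmagupta–Fibonacci identity (a² + b²)(c² + d²) = (ac − bd)² + (ad + bc)² = (ac + bd)² + (ad − bc)²:
  101 · 149 = 15049: from (1² + 10²)(7² + 10²), take (1·7 − 10·10, 1·10 + 10·7) = (7 − 100, 10 + 70) = (-93, 80); dropping signs (only squares matter) gives (93, 80); check 93² + 80² = 8649 + 6400 = 15049 ✓.
Step 4: Order so x ≤ y and verify: 80² + 93² = 6400 + 8649 = 15049 = n. ✓

n = 15049 = 80² + 93² (one valid representation with x ≤ y).


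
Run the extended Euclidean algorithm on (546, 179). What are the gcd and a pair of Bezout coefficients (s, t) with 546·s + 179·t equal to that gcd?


Euclidean algorithm on (546, 179) — divide until remainder is 0:
  546 = 3 · 179 + 9
  179 = 19 · 9 + 8
  9 = 1 · 8 + 1
  8 = 8 · 1 + 0
gcd(546, 179) = 1.
Track Bezout coefficients alongside the remainders: start with r₀ = 546 = a·1 + b·0 (s = 1, t = 0) and r₁ = 179 = a·0 + b·1 (s = 0, t = 1); each new remainder r_{k+1} = r_{k-1} − q_k·r_k inherits s_{k+1} = s_{k-1} − q_k·s_k, t_{k+1} = t_{k-1} − q_k·t_k, so r_k = a·s_k + b·t_k at every step:
  q = 3: r = 9, s = 1 − 3·0 = 1, t = 0 − 3·1 = -3  (check: 546·1 + 179·(-3) = 9)
  q = 19: r = 8, s = 0 − 19·1 = -19, t = 1 − 19·(-3) = 58  (check: 546·(-19) + 179·58 = 8)
  q = 1: r = 1, s = 1 − 1·(-19) = 20, t = -3 − 1·58 = -61  (check: 546·20 + 179·(-61) = 1)
The row with r = 1 (the gcd) gives the Bezout coefficients s = 20, t = -61.
Result: 546 · (20) + 179 · (-61) = 1.

gcd(546, 179) = 1; s = 20, t = -61 (check: 546·20 + 179·(-61) = 1).


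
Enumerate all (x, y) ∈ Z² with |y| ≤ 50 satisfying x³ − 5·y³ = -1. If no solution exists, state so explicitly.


The equation is x³ - 5y³ = -1. For fixed y, x³ = 5·y³ − 1, so a solution requires the RHS to be a perfect cube.
Strategy: iterate y from -50 to 50, compute RHS = 5·y³ − 1, and check whether it is a (positive or negative) perfect cube.
Check small values of y:
  y = 0: RHS = -1 = (-1)³ ⇒ x = -1 works.
  y = 1: RHS = 4 is not a perfect cube.
  y = -1: RHS = -6 is not a perfect cube.
  y = 2: RHS = 39 is not a perfect cube.
  y = -2: RHS = -41 is not a perfect cube.
  y = 3: RHS = 134 is not a perfect cube.
  y = -3: RHS = -136 is not a perfect cube.
Continuing the search up to |y| = 50 finds no further solutions beyond those listed.
Collected solutions: (-1, 0).

Solutions (with |y| ≤ 50): (-1, 0).


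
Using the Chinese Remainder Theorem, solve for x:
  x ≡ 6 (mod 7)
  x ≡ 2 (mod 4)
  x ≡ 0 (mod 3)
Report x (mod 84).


Moduli 7, 4, 3 are pairwise coprime; by CRT there is a unique solution modulo M = 7 · 4 · 3 = 84.
Solve pairwise, accumulating the modulus:
  Start with x ≡ 6 (mod 7).
  Combine with x ≡ 2 (mod 4): since gcd(7, 4) = 1, we get a unique residue mod 28.
    Write x = 6 + 7·t and substitute into x ≡ 2 (mod 4): 7·t ≡ 2 − 6 = -4 (mod 4).
    Reduce coefficients mod 4: 3·t ≡ 0 (mod 4).
    The inverse of 3 mod 4 is 3 (since 3·3 = 9 = 2·4 + 1), so t ≡ 3·0 = 0 ≡ 0 (mod 4).
    Then x = 6 + 7·0 = 6, valid modulo lcm(7, 4) = 28: x ≡ 6 (mod 28).
  Combine with x ≡ 0 (mod 3): since gcd(28, 3) = 1, we get a unique residue mod 84.
    Write x = 6 + 28·t and substitute into x ≡ 0 (mod 3): 28·t ≡ 0 − 6 = -6 (mod 3).
    Reduce coefficients mod 3: 1·t ≡ 0 (mod 3).
    So t ≡ 0 (mod 3).
    Then x = 6 + 28·0 = 6, valid modulo lcm(28, 3) = 84: x ≡ 6 (mod 84).
Verify: 6 mod 7 = 6 ✓, 6 mod 4 = 2 ✓, 6 mod 3 = 0 ✓.

x ≡ 6 (mod 84).


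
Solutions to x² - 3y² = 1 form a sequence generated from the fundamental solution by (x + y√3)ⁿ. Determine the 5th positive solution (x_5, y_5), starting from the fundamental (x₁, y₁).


Step 1: Find the fundamental solution (x₁, y₁) of x² - 3y² = 1.
  Expand √3 as a continued fraction. a₀ = ⌊√3⌋ = 1; iterate m_{k+1} = d_k·a_k − m_k, d_{k+1} = (3 − m_{k+1}²)/d_k, a_{k+1} = ⌊(a₀ + m_{k+1})/d_{k+1}⌋ (starting m₀ = 0, d₀ = 1), with convergents p_k = a_k·p_{k-1} + p_{k-2}, q_k = a_k·q_{k-1} + q_{k-2} (p₋₁ = 1, q₋₁ = 0):
  k = 0: a₀ = 1; p₀/q₀ = 1/1; p₀² − 3·q₀² = 1 − 3 = -2.
  k = 1: m = 1, d = 2, a = ⌊(1 + 1)/2⌋ = 1; p/q = (1·1 + 1)/(1·1 + 0) = 2/1; p² − 3·q² = 4 − 3 = 1.
  The first convergent with p² − 3·q² = 1 gives the fundamental solution (x₁, y₁) = (2, 1).
Step 2: Apply the recurrence (x_{n+1}, y_{n+1}) = (x₁x_n + 3y₁y_n, x₁y_n + y₁x_n) repeatedly.
  From (x_1, y_1) = (2, 1): x_2 = 2·2 + 3·1·1 = 7; y_2 = 2·1 + 1·2 = 4.
  From (x_2, y_2) = (7, 4): x_3 = 2·7 + 3·1·4 = 26; y_3 = 2·4 + 1·7 = 15.
  From (x_3, y_3) = (26, 15): x_4 = 2·26 + 3·1·15 = 97; y_4 = 2·15 + 1·26 = 56.
  From (x_4, y_4) = (97, 56): x_5 = 2·97 + 3·1·56 = 362; y_5 = 2·56 + 1·97 = 209.
Step 3: Verify x_5² - 3·y_5² = 131044 - 131043 = 1 (should be 1). ✓

(x_1, y_1) = (2, 1); (x_5, y_5) = (362, 209).


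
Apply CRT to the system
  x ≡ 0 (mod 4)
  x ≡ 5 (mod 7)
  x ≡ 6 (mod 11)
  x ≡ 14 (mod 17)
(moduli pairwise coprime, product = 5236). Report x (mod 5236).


Product of moduli M = 4 · 7 · 11 · 17 = 5236.
Merge one congruence at a time:
  Start: x ≡ 0 (mod 4).
  Combine with x ≡ 5 (mod 7); new modulus lcm = 28.
    Write x = 0 + 4·t and substitute into x ≡ 5 (mod 7): 4·t ≡ 5 − 0 = 5 (mod 7).
    The inverse of 4 mod 7 is 2 (since 4·2 = 8 = 1·7 + 1), so t ≡ 2·5 = 10 ≡ 3 (mod 7).
    Then x = 0 + 4·3 = 12, valid modulo lcm(4, 7) = 28: x ≡ 12 (mod 28).
  Combine with x ≡ 6 (mod 11); new modulus lcm = 308.
    Write x = 12 + 28·t and substitute into x ≡ 6 (mod 11): 28·t ≡ 6 − 12 = -6 (mod 11).
    Reduce coefficients mod 11: 6·t ≡ 5 (mod 11).
    The inverse of 6 mod 11 is 2 (since 6·2 = 12 = 1·11 + 1), so t ≡ 2·5 = 10 ≡ 10 (mod 11).
    Then x = 12 + 28·10 = 292, valid modulo lcm(28, 11) = 308: x ≡ 292 (mod 308).
  Combine with x ≡ 14 (mod 17); new modulus lcm = 5236.
    Write x = 292 + 308·t and substitute into x ≡ 14 (mod 17): 308·t ≡ 14 − 292 = -278 (mod 17).
    Reduce coefficients mod 17: 2·t ≡ 11 (mod 17).
    The inverse of 2 mod 17 is 9 (since 2·9 = 18 = 1·17 + 1), so t ≡ 9·11 = 99 ≡ 14 (mod 17).
    Then x = 292 + 308·14 = 4604, valid modulo lcm(308, 17) = 5236: x ≡ 4604 (mod 5236).
Verify against each original: 4604 mod 4 = 0, 4604 mod 7 = 5, 4604 mod 11 = 6, 4604 mod 17 = 14.

x ≡ 4604 (mod 5236).


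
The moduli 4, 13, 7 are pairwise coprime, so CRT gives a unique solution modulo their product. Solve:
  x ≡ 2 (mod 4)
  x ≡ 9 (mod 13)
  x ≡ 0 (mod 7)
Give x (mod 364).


Moduli 4, 13, 7 are pairwise coprime; by CRT there is a unique solution modulo M = 4 · 13 · 7 = 364.
Solve pairwise, accumulating the modulus:
  Start with x ≡ 2 (mod 4).
  Combine with x ≡ 9 (mod 13): since gcd(4, 13) = 1, we get a unique residue mod 52.
    Write x = 2 + 4·t and substitute into x ≡ 9 (mod 13): 4·t ≡ 9 − 2 = 7 (mod 13).
    The inverse of 4 mod 13 is 10 (since 4·10 = 40 = 3·13 + 1), so t ≡ 10·7 = 70 ≡ 5 (mod 13).
    Then x = 2 + 4·5 = 22, valid modulo lcm(4, 13) = 52: x ≡ 22 (mod 52).
  Combine with x ≡ 0 (mod 7): since gcd(52, 7) = 1, we get a unique residue mod 364.
    Write x = 22 + 52·t and substitute into x ≡ 0 (mod 7): 52·t ≡ 0 − 22 = -22 (mod 7).
    Reduce coefficients mod 7: 3·t ≡ 6 (mod 7).
    The inverse of 3 mod 7 is 5 (since 3·5 = 15 = 2·7 + 1), so t ≡ 5·6 = 30 ≡ 2 (mod 7).
    Then x = 22 + 52·2 = 126, valid modulo lcm(52, 7) = 364: x ≡ 126 (mod 364).
Verify: 126 mod 4 = 2 ✓, 126 mod 13 = 9 ✓, 126 mod 7 = 0 ✓.

x ≡ 126 (mod 364).


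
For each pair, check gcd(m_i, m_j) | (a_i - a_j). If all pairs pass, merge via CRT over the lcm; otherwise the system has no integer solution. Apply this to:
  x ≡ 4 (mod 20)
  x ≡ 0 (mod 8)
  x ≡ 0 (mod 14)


Moduli 20, 8, 14 are not pairwise coprime, so CRT works modulo lcm(m_i) when all pairwise compatibility conditions hold.
Pairwise compatibility: gcd(m_i, m_j) must divide a_i - a_j for every pair.
Merge one congruence at a time:
  Start: x ≡ 4 (mod 20).
  Combine with x ≡ 0 (mod 8): gcd(20, 8) = 4; 0 - 4 = -4, which IS divisible by 4, so compatible.
    Write x = 4 + 20·t and substitute into x ≡ 0 (mod 8): 20·t ≡ 0 − 4 = -4 (mod 8).
    Divide the congruence (and modulus) by g = 4: 5·t ≡ -1 (mod 2).
    Reduce coefficients mod 2: 1·t ≡ 1 (mod 2).
    So t ≡ 1 (mod 2).
    Then x = 4 + 20·1 = 24, valid modulo lcm(20, 8) = 40: x ≡ 24 (mod 40).
  Combine with x ≡ 0 (mod 14): gcd(40, 14) = 2; 0 - 24 = -24, which IS divisible by 2, so compatible.
    Write x = 24 + 40·t and substitute into x ≡ 0 (mod 14): 40·t ≡ 0 − 24 = -24 (mod 14).
    Divide the congruence (and modulus) by g = 2: 20·t ≡ -12 (mod 7).
    Reduce coefficients mod 7: 6·t ≡ 2 (mod 7).
    The inverse of 6 mod 7 is 6 (since 6·6 = 36 = 5·7 + 1), so t ≡ 6·2 = 12 ≡ 5 (mod 7).
    Then x = 24 + 40·5 = 224, valid modulo lcm(40, 14) = 280: x ≡ 224 (mod 280).
Verify: 224 mod 20 = 4, 224 mod 8 = 0, 224 mod 14 = 0.

x ≡ 224 (mod 280).


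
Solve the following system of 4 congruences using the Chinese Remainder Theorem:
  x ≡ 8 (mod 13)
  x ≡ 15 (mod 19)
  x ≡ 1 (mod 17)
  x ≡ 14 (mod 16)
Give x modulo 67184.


Product of moduli M = 13 · 19 · 17 · 16 = 67184.
Merge one congruence at a time:
  Start: x ≡ 8 (mod 13).
  Combine with x ≡ 15 (mod 19); new modulus lcm = 247.
    Write x = 8 + 13·t and substitute into x ≡ 15 (mod 19): 13·t ≡ 15 − 8 = 7 (mod 19).
    The inverse of 13 mod 19 is 3 (since 13·3 = 39 = 2·19 + 1), so t ≡ 3·7 = 21 ≡ 2 (mod 19).
    Then x = 8 + 13·2 = 34, valid modulo lcm(13, 19) = 247: x ≡ 34 (mod 247).
  Combine with x ≡ 1 (mod 17); new modulus lcm = 4199.
    Write x = 34 + 247·t and substitute into x ≡ 1 (mod 17): 247·t ≡ 1 − 34 = -33 (mod 17).
    Reduce coefficients mod 17: 9·t ≡ 1 (mod 17).
    The inverse of 9 mod 17 is 2 (since 9·2 = 18 = 1·17 + 1), so t ≡ 2·1 = 2 ≡ 2 (mod 17).
    Then x = 34 + 247·2 = 528, valid modulo lcm(247, 17) = 4199: x ≡ 528 (mod 4199).
  Combine with x ≡ 14 (mod 16); new modulus lcm = 67184.
    Write x = 528 + 4199·t and substitute into x ≡ 14 (mod 16): 4199·t ≡ 14 − 528 = -514 (mod 16).
    Reduce coefficients mod 16: 7·t ≡ 14 (mod 16).
    The inverse of 7 mod 16 is 7 (since 7·7 = 49 = 3·16 + 1), so t ≡ 7·14 = 98 ≡ 2 (mod 16).
    Then x = 528 + 4199·2 = 8926, valid modulo lcm(4199, 16) = 67184: x ≡ 8926 (mod 67184).
Verify against each original: 8926 mod 13 = 8, 8926 mod 19 = 15, 8926 mod 17 = 1, 8926 mod 16 = 14.

x ≡ 8926 (mod 67184).


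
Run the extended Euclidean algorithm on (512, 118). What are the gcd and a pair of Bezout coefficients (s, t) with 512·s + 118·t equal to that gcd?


Euclidean algorithm on (512, 118) — divide until remainder is 0:
  512 = 4 · 118 + 40
  118 = 2 · 40 + 38
  40 = 1 · 38 + 2
  38 = 19 · 2 + 0
gcd(512, 118) = 2.
Track Bezout coefficients alongside the remainders: start with r₀ = 512 = a·1 + b·0 (s = 1, t = 0) and r₁ = 118 = a·0 + b·1 (s = 0, t = 1); each new remainder r_{k+1} = r_{k-1} − q_k·r_k inherits s_{k+1} = s_{k-1} − q_k·s_k, t_{k+1} = t_{k-1} − q_k·t_k, so r_k = a·s_k + b·t_k at every step:
  q = 4: r = 40, s = 1 − 4·0 = 1, t = 0 − 4·1 = -4  (check: 512·1 + 118·(-4) = 40)
  q = 2: r = 38, s = 0 − 2·1 = -2, t = 1 − 2·(-4) = 9  (check: 512·(-2) + 118·9 = 38)
  q = 1: r = 2, s = 1 − 1·(-2) = 3, t = -4 − 1·9 = -13  (check: 512·3 + 118·(-13) = 2)
The row with r = 2 (the gcd) gives the Bezout coefficients s = 3, t = -13.
Result: 512 · (3) + 118 · (-13) = 2.

gcd(512, 118) = 2; s = 3, t = -13 (check: 512·3 + 118·(-13) = 2).


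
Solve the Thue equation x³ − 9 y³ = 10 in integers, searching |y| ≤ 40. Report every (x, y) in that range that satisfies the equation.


The equation is x³ - 9y³ = 10. For fixed y, x³ = 9·y³ + 10, so a solution requires the RHS to be a perfect cube.
Strategy: iterate y from -40 to 40, compute RHS = 9·y³ + 10, and check whether it is a (positive or negative) perfect cube.
Check small values of y:
  y = 0: RHS = 10 is not a perfect cube.
  y = 1: RHS = 19 is not a perfect cube.
  y = -1: RHS = 1 = (1)³ ⇒ x = 1 works.
  y = 2: RHS = 82 is not a perfect cube.
  y = -2: RHS = -62 is not a perfect cube.
  y = 3: RHS = 253 is not a perfect cube.
  y = -3: RHS = -233 is not a perfect cube.
Continuing the search up to |y| = 40 finds no further solutions beyond those listed.
Collected solutions: (1, -1).

Solutions (with |y| ≤ 40): (1, -1).


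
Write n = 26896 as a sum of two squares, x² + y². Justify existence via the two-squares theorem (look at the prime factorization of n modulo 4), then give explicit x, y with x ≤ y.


Step 1: Factor n = 26896 = 2^4 · 41^2.
Step 2: Check the mod-4 condition on each prime factor: 2 = 2 (special); 41 ≡ 1 (mod 4), exponent 2.
All primes ≡ 3 (mod 4) appear to even exponent (or don't appear), so by the two-squares theorem n IS expressible as a sum of two squares.
Step 3: Build a representation. Group n = k² · m with k = 4 and m = 41 · 41 = 1681 (a product of primes ≡ 1 (mod 4)); a representation of m scales to one of n via (k·x)² + (k·y)² = k²(x² + y²). Each prime p ≡ 1 (mod 4) is itself a sum of two squares; find a² by testing p − a² for a perfect square:
  41: 41 − 1² = 40, 41 − 2² = 37, 41 − 3² = 32, 41 − 4² = 25 = 5² ⇒ 41 = 4² + 5².
  Combine using the Brahmagupta–Fibonacci identity (a² + b²)(c² + d²) = (ac − bd)² + (ad + bc)² = (ac + bd)² + (ad − bc)²:
  41 · 41 = 1681: from (4² + 5²)(4² + 5²), take (4·4 − 5·5, 4·5 + 5·4) = (16 − 25, 20 + 20) = (-9, 40); dropping signs (only squares matter) gives (9, 40); check 9² + 40² = 81 + 1600 = 1681 ✓.
  Scale by k = 4: (4·9, 4·40) = (36, 160).
Step 4: Order so x ≤ y and verify: 36² + 160² = 1296 + 25600 = 26896 = n. ✓

n = 26896 = 36² + 160² (one valid representation with x ≤ y).


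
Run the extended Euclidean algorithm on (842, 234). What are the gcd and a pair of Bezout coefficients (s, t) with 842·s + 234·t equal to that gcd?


Euclidean algorithm on (842, 234) — divide until remainder is 0:
  842 = 3 · 234 + 140
  234 = 1 · 140 + 94
  140 = 1 · 94 + 46
  94 = 2 · 46 + 2
  46 = 23 · 2 + 0
gcd(842, 234) = 2.
Track Bezout coefficients alongside the remainders: start with r₀ = 842 = a·1 + b·0 (s = 1, t = 0) and r₁ = 234 = a·0 + b·1 (s = 0, t = 1); each new remainder r_{k+1} = r_{k-1} − q_k·r_k inherits s_{k+1} = s_{k-1} − q_k·s_k, t_{k+1} = t_{k-1} − q_k·t_k, so r_k = a·s_k + b·t_k at every step:
  q = 3: r = 140, s = 1 − 3·0 = 1, t = 0 − 3·1 = -3  (check: 842·1 + 234·(-3) = 140)
  q = 1: r = 94, s = 0 − 1·1 = -1, t = 1 − 1·(-3) = 4  (check: 842·(-1) + 234·4 = 94)
  q = 1: r = 46, s = 1 − 1·(-1) = 2, t = -3 − 1·4 = -7  (check: 842·2 + 234·(-7) = 46)
  q = 2: r = 2, s = -1 − 2·2 = -5, t = 4 − 2·(-7) = 18  (check: 842·(-5) + 234·18 = 2)
The row with r = 2 (the gcd) gives the Bezout coefficients s = -5, t = 18.
Result: 842 · (-5) + 234 · (18) = 2.

gcd(842, 234) = 2; s = -5, t = 18 (check: 842·(-5) + 234·18 = 2).


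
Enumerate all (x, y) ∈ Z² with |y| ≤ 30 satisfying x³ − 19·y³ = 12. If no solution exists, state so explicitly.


The equation is x³ - 19y³ = 12. For fixed y, x³ = 19·y³ + 12, so a solution requires the RHS to be a perfect cube.
Strategy: iterate y from -30 to 30, compute RHS = 19·y³ + 12, and check whether it is a (positive or negative) perfect cube.
Check small values of y:
  y = 0: RHS = 12 is not a perfect cube.
  y = 1: RHS = 31 is not a perfect cube.
  y = -1: RHS = -7 is not a perfect cube.
  y = 2: RHS = 164 is not a perfect cube.
  y = -2: RHS = -140 is not a perfect cube.
  y = 3: RHS = 525 is not a perfect cube.
  y = -3: RHS = -501 is not a perfect cube.
Continuing the search up to |y| = 30 finds no solutions either.
No (x, y) in the scanned range satisfies the equation.

No integer solutions with |y| ≤ 30.


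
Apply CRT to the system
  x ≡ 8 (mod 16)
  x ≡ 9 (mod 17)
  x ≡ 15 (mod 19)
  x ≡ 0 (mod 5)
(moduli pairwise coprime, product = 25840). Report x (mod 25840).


Product of moduli M = 16 · 17 · 19 · 5 = 25840.
Merge one congruence at a time:
  Start: x ≡ 8 (mod 16).
  Combine with x ≡ 9 (mod 17); new modulus lcm = 272.
    Write x = 8 + 16·t and substitute into x ≡ 9 (mod 17): 16·t ≡ 9 − 8 = 1 (mod 17).
    The inverse of 16 mod 17 is 16 (since 16·16 = 256 = 15·17 + 1), so t ≡ 16·1 = 16 ≡ 16 (mod 17).
    Then x = 8 + 16·16 = 264, valid modulo lcm(16, 17) = 272: x ≡ 264 (mod 272).
  Combine with x ≡ 15 (mod 19); new modulus lcm = 5168.
    Write x = 264 + 272·t and substitute into x ≡ 15 (mod 19): 272·t ≡ 15 − 264 = -249 (mod 19).
    Reduce coefficients mod 19: 6·t ≡ 17 (mod 19).
    The inverse of 6 mod 19 is 16 (since 6·16 = 96 = 5·19 + 1), so t ≡ 16·17 = 272 ≡ 6 (mod 19).
    Then x = 264 + 272·6 = 1896, valid modulo lcm(272, 19) = 5168: x ≡ 1896 (mod 5168).
  Combine with x ≡ 0 (mod 5); new modulus lcm = 25840.
    Write x = 1896 + 5168·t and substitute into x ≡ 0 (mod 5): 5168·t ≡ 0 − 1896 = -1896 (mod 5).
    Reduce coefficients mod 5: 3·t ≡ 4 (mod 5).
    The inverse of 3 mod 5 is 2 (since 3·2 = 6 = 1·5 + 1), so t ≡ 2·4 = 8 ≡ 3 (mod 5).
    Then x = 1896 + 5168·3 = 17400, valid modulo lcm(5168, 5) = 25840: x ≡ 17400 (mod 25840).
Verify against each original: 17400 mod 16 = 8, 17400 mod 17 = 9, 17400 mod 19 = 15, 17400 mod 5 = 0.

x ≡ 17400 (mod 25840).


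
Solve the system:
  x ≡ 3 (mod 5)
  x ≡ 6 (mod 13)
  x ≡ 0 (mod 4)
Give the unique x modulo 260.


Moduli 5, 13, 4 are pairwise coprime; by CRT there is a unique solution modulo M = 5 · 13 · 4 = 260.
Solve pairwise, accumulating the modulus:
  Start with x ≡ 3 (mod 5).
  Combine with x ≡ 6 (mod 13): since gcd(5, 13) = 1, we get a unique residue mod 65.
    Write x = 3 + 5·t and substitute into x ≡ 6 (mod 13): 5·t ≡ 6 − 3 = 3 (mod 13).
    The inverse of 5 mod 13 is 8 (since 5·8 = 40 = 3·13 + 1), so t ≡ 8·3 = 24 ≡ 11 (mod 13).
    Then x = 3 + 5·11 = 58, valid modulo lcm(5, 13) = 65: x ≡ 58 (mod 65).
  Combine with x ≡ 0 (mod 4): since gcd(65, 4) = 1, we get a unique residue mod 260.
    Write x = 58 + 65·t and substitute into x ≡ 0 (mod 4): 65·t ≡ 0 − 58 = -58 (mod 4).
    Reduce coefficients mod 4: 1·t ≡ 2 (mod 4).
    So t ≡ 2 (mod 4).
    Then x = 58 + 65·2 = 188, valid modulo lcm(65, 4) = 260: x ≡ 188 (mod 260).
Verify: 188 mod 5 = 3 ✓, 188 mod 13 = 6 ✓, 188 mod 4 = 0 ✓.

x ≡ 188 (mod 260).


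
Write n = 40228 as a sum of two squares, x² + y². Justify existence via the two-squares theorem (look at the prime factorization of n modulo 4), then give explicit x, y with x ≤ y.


Step 1: Factor n = 40228 = 2^2 · 89 · 113.
Step 2: Check the mod-4 condition on each prime factor: 2 = 2 (special); 89 ≡ 1 (mod 4), exponent 1; 113 ≡ 1 (mod 4), exponent 1.
All primes ≡ 3 (mod 4) appear to even exponent (or don't appear), so by the two-squares theorem n IS expressible as a sum of two squares.
Step 3: Build a representation. Group n = k² · m with k = 2 and m = 89 · 113 = 10057 (a product of primes ≡ 1 (mod 4)); a representation of m scales to one of n via (k·x)² + (k·y)² = k²(x² + y²). Each prime p ≡ 1 (mod 4) is itself a sum of two squares; find a² by testing p − a² for a perfect square:
  89: 89 − 1² = 88, 89 − 2² = 85, 89 − 3² = 80, 89 − 4² = 73, 89 − 5² = 64 = 8² ⇒ 89 = 5² + 8².
  113: 113 − 1² = 112, 113 − 2² = 109, 113 − 3² = 104, 113 − 4² = 97, 113 − 5² = 88, 113 − 6² = 77, 113 − 7² = 64 = 8² ⇒ 113 = 7² + 8².
  Combine using the Brahmagupta–Fibonacci identity (a² + b²)(c² + d²) = (ac − bd)² + (ad + bc)² = (ac + bd)² + (ad − bc)²:
  89 · 113 = 10057: from (5² + 8²)(7² + 8²), take (5·7 − 8·8, 5·8 + 8·7) = (35 − 64, 40 + 56) = (-29, 96); dropping signs (only squares matter) gives (29, 96); check 29² + 96² = 841 + 9216 = 10057 ✓.
  Scale by k = 2: (2·29, 2·96) = (58, 192).
Step 4: Order so x ≤ y and verify: 58² + 192² = 3364 + 36864 = 40228 = n. ✓

n = 40228 = 58² + 192² (one valid representation with x ≤ y).


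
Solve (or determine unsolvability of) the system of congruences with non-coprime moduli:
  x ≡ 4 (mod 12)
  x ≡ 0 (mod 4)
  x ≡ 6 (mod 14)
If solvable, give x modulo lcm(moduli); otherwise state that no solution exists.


Moduli 12, 4, 14 are not pairwise coprime, so CRT works modulo lcm(m_i) when all pairwise compatibility conditions hold.
Pairwise compatibility: gcd(m_i, m_j) must divide a_i - a_j for every pair.
Merge one congruence at a time:
  Start: x ≡ 4 (mod 12).
  Combine with x ≡ 0 (mod 4): gcd(12, 4) = 4; 0 - 4 = -4, which IS divisible by 4, so compatible.
    Write x = 4 + 12·t and substitute into x ≡ 0 (mod 4): 12·t ≡ 0 − 4 = -4 (mod 4).
    Divide the congruence (and modulus) by g = 4: 3·t ≡ -1 (mod 1).
    Modulo 1 every t works; take t = 0.
    Then x = 4 + 12·0 = 4, valid modulo lcm(12, 4) = 12: x ≡ 4 (mod 12).
  Combine with x ≡ 6 (mod 14): gcd(12, 14) = 2; 6 - 4 = 2, which IS divisible by 2, so compatible.
    Write x = 4 + 12·t and substitute into x ≡ 6 (mod 14): 12·t ≡ 6 − 4 = 2 (mod 14).
    Divide the congruence (and modulus) by g = 2: 6·t ≡ 1 (mod 7).
    The inverse of 6 mod 7 is 6 (since 6·6 = 36 = 5·7 + 1), so t ≡ 6·1 = 6 ≡ 6 (mod 7).
    Then x = 4 + 12·6 = 76, valid modulo lcm(12, 14) = 84: x ≡ 76 (mod 84).
Verify: 76 mod 12 = 4, 76 mod 4 = 0, 76 mod 14 = 6.

x ≡ 76 (mod 84).


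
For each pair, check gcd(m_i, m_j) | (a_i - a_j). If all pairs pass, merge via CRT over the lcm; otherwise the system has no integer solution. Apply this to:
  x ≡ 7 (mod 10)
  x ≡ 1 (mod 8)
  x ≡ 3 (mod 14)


Moduli 10, 8, 14 are not pairwise coprime, so CRT works modulo lcm(m_i) when all pairwise compatibility conditions hold.
Pairwise compatibility: gcd(m_i, m_j) must divide a_i - a_j for every pair.
Merge one congruence at a time:
  Start: x ≡ 7 (mod 10).
  Combine with x ≡ 1 (mod 8): gcd(10, 8) = 2; 1 - 7 = -6, which IS divisible by 2, so compatible.
    Write x = 7 + 10·t and substitute into x ≡ 1 (mod 8): 10·t ≡ 1 − 7 = -6 (mod 8).
    Divide the congruence (and modulus) by g = 2: 5·t ≡ -3 (mod 4).
    Reduce coefficients mod 4: 1·t ≡ 1 (mod 4).
    So t ≡ 1 (mod 4).
    Then x = 7 + 10·1 = 17, valid modulo lcm(10, 8) = 40: x ≡ 17 (mod 40).
  Combine with x ≡ 3 (mod 14): gcd(40, 14) = 2; 3 - 17 = -14, which IS divisible by 2, so compatible.
    Write x = 17 + 40·t and substitute into x ≡ 3 (mod 14): 40·t ≡ 3 − 17 = -14 (mod 14).
    Divide the congruence (and modulus) by g = 2: 20·t ≡ -7 (mod 7).
    Reduce coefficients mod 7: 6·t ≡ 0 (mod 7).
    The inverse of 6 mod 7 is 6 (since 6·6 = 36 = 5·7 + 1), so t ≡ 6·0 = 0 ≡ 0 (mod 7).
    Then x = 17 + 40·0 = 17, valid modulo lcm(40, 14) = 280: x ≡ 17 (mod 280).
Verify: 17 mod 10 = 7, 17 mod 8 = 1, 17 mod 14 = 3.

x ≡ 17 (mod 280).


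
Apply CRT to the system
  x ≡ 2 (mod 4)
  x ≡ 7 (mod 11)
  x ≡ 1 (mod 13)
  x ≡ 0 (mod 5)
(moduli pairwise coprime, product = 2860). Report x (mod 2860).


Product of moduli M = 4 · 11 · 13 · 5 = 2860.
Merge one congruence at a time:
  Start: x ≡ 2 (mod 4).
  Combine with x ≡ 7 (mod 11); new modulus lcm = 44.
    Write x = 2 + 4·t and substitute into x ≡ 7 (mod 11): 4·t ≡ 7 − 2 = 5 (mod 11).
    The inverse of 4 mod 11 is 3 (since 4·3 = 12 = 1·11 + 1), so t ≡ 3·5 = 15 ≡ 4 (mod 11).
    Then x = 2 + 4·4 = 18, valid modulo lcm(4, 11) = 44: x ≡ 18 (mod 44).
  Combine with x ≡ 1 (mod 13); new modulus lcm = 572.
    Write x = 18 + 44·t and substitute into x ≡ 1 (mod 13): 44·t ≡ 1 − 18 = -17 (mod 13).
    Reduce coefficients mod 13: 5·t ≡ 9 (mod 13).
    The inverse of 5 mod 13 is 8 (since 5·8 = 40 = 3·13 + 1), so t ≡ 8·9 = 72 ≡ 7 (mod 13).
    Then x = 18 + 44·7 = 326, valid modulo lcm(44, 13) = 572: x ≡ 326 (mod 572).
  Combine with x ≡ 0 (mod 5); new modulus lcm = 2860.
    Write x = 326 + 572·t and substitute into x ≡ 0 (mod 5): 572·t ≡ 0 − 326 = -326 (mod 5).
    Reduce coefficients mod 5: 2·t ≡ 4 (mod 5).
    The inverse of 2 mod 5 is 3 (since 2·3 = 6 = 1·5 + 1), so t ≡ 3·4 = 12 ≡ 2 (mod 5).
    Then x = 326 + 572·2 = 1470, valid modulo lcm(572, 5) = 2860: x ≡ 1470 (mod 2860).
Verify against each original: 1470 mod 4 = 2, 1470 mod 11 = 7, 1470 mod 13 = 1, 1470 mod 5 = 0.

x ≡ 1470 (mod 2860).


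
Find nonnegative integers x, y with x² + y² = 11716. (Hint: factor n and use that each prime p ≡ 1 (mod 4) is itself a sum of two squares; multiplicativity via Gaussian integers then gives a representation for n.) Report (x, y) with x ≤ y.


Step 1: Factor n = 11716 = 2^2 · 29 · 101.
Step 2: Check the mod-4 condition on each prime factor: 2 = 2 (special); 29 ≡ 1 (mod 4), exponent 1; 101 ≡ 1 (mod 4), exponent 1.
All primes ≡ 3 (mod 4) appear to even exponent (or don't appear), so by the two-squares theorem n IS expressible as a sum of two squares.
Step 3: Build a representation. Group n = k² · m with k = 2 and m = 29 · 101 = 2929 (a product of primes ≡ 1 (mod 4)); a representation of m scales to one of n via (k·x)² + (k·y)² = k²(x² + y²). Each prime p ≡ 1 (mod 4) is itself a sum of two squares; find a² by testing p − a² for a perfect square:
  29: 29 − 1² = 28, 29 − 2² = 25 = 5² ⇒ 29 = 2² + 5².
  101: 101 − 1² = 100 = 10² ⇒ 101 = 1² + 10².
  Combine using the Brahmagupta–Fibonacci identity (a² + b²)(c² + d²) = (ac − bd)² + (ad + bc)² = (ac + bd)² + (ad − bc)²:
  29 · 101 = 2929: from (2² + 5²)(1² + 10²), take (2·1 − 5·10, 2·10 + 5·1) = (2 − 50, 20 + 5) = (-48, 25); dropping signs (only squares matter) gives (48, 25); check 48² + 25² = 2304 + 625 = 2929 ✓.
  Scale by k = 2: (2·48, 2·25) = (96, 50).
Step 4: Order so x ≤ y and verify: 50² + 96² = 2500 + 9216 = 11716 = n. ✓

n = 11716 = 50² + 96² (one valid representation with x ≤ y).


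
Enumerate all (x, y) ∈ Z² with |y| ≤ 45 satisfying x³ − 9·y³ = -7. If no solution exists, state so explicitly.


The equation is x³ - 9y³ = -7. For fixed y, x³ = 9·y³ − 7, so a solution requires the RHS to be a perfect cube.
Strategy: iterate y from -45 to 45, compute RHS = 9·y³ − 7, and check whether it is a (positive or negative) perfect cube.
Check small values of y:
  y = 0: RHS = -7 is not a perfect cube.
  y = 1: RHS = 2 is not a perfect cube.
  y = -1: RHS = -16 is not a perfect cube.
  y = 2: RHS = 65 is not a perfect cube.
  y = -2: RHS = -79 is not a perfect cube.
  y = 3: RHS = 236 is not a perfect cube.
  y = -3: RHS = -250 is not a perfect cube.
Continuing the search up to |y| = 45 finds no solutions either.
No (x, y) in the scanned range satisfies the equation.

No integer solutions with |y| ≤ 45.


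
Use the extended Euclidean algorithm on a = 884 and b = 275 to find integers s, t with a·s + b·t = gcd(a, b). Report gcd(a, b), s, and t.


Euclidean algorithm on (884, 275) — divide until remainder is 0:
  884 = 3 · 275 + 59
  275 = 4 · 59 + 39
  59 = 1 · 39 + 20
  39 = 1 · 20 + 19
  20 = 1 · 19 + 1
  19 = 19 · 1 + 0
gcd(884, 275) = 1.
Track Bezout coefficients alongside the remainders: start with r₀ = 884 = a·1 + b·0 (s = 1, t = 0) and r₁ = 275 = a·0 + b·1 (s = 0, t = 1); each new remainder r_{k+1} = r_{k-1} − q_k·r_k inherits s_{k+1} = s_{k-1} − q_k·s_k, t_{k+1} = t_{k-1} − q_k·t_k, so r_k = a·s_k + b·t_k at every step:
  q = 3: r = 59, s = 1 − 3·0 = 1, t = 0 − 3·1 = -3  (check: 884·1 + 275·(-3) = 59)
  q = 4: r = 39, s = 0 − 4·1 = -4, t = 1 − 4·(-3) = 13  (check: 884·(-4) + 275·13 = 39)
  q = 1: r = 20, s = 1 − 1·(-4) = 5, t = -3 − 1·13 = -16  (check: 884·5 + 275·(-16) = 20)
  q = 1: r = 19, s = -4 − 1·5 = -9, t = 13 − 1·(-16) = 29  (check: 884·(-9) + 275·29 = 19)
  q = 1: r = 1, s = 5 − 1·(-9) = 14, t = -16 − 1·29 = -45  (check: 884·14 + 275·(-45) = 1)
The row with r = 1 (the gcd) gives the Bezout coefficients s = 14, t = -45.
Result: 884 · (14) + 275 · (-45) = 1.

gcd(884, 275) = 1; s = 14, t = -45 (check: 884·14 + 275·(-45) = 1).


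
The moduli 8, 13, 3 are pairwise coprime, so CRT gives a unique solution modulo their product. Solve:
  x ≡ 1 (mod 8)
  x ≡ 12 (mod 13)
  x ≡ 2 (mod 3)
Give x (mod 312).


Moduli 8, 13, 3 are pairwise coprime; by CRT there is a unique solution modulo M = 8 · 13 · 3 = 312.
Solve pairwise, accumulating the modulus:
  Start with x ≡ 1 (mod 8).
  Combine with x ≡ 12 (mod 13): since gcd(8, 13) = 1, we get a unique residue mod 104.
    Write x = 1 + 8·t and substitute into x ≡ 12 (mod 13): 8·t ≡ 12 − 1 = 11 (mod 13).
    The inverse of 8 mod 13 is 5 (since 8·5 = 40 = 3·13 + 1), so t ≡ 5·11 = 55 ≡ 3 (mod 13).
    Then x = 1 + 8·3 = 25, valid modulo lcm(8, 13) = 104: x ≡ 25 (mod 104).
  Combine with x ≡ 2 (mod 3): since gcd(104, 3) = 1, we get a unique residue mod 312.
    Write x = 25 + 104·t and substitute into x ≡ 2 (mod 3): 104·t ≡ 2 − 25 = -23 (mod 3).
    Reduce coefficients mod 3: 2·t ≡ 1 (mod 3).
    The inverse of 2 mod 3 is 2 (since 2·2 = 4 = 1·3 + 1), so t ≡ 2·1 = 2 ≡ 2 (mod 3).
    Then x = 25 + 104·2 = 233, valid modulo lcm(104, 3) = 312: x ≡ 233 (mod 312).
Verify: 233 mod 8 = 1 ✓, 233 mod 13 = 12 ✓, 233 mod 3 = 2 ✓.

x ≡ 233 (mod 312).


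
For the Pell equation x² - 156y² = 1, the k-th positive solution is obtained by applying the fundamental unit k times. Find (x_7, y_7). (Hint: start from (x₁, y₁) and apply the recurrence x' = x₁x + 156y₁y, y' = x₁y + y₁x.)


Step 1: Find the fundamental solution (x₁, y₁) of x² - 156y² = 1.
  Expand √156 as a continued fraction. a₀ = ⌊√156⌋ = 12; iterate m_{k+1} = d_k·a_k − m_k, d_{k+1} = (156 − m_{k+1}²)/d_k, a_{k+1} = ⌊(a₀ + m_{k+1})/d_{k+1}⌋ (starting m₀ = 0, d₀ = 1), with convergents p_k = a_k·p_{k-1} + p_{k-2}, q_k = a_k·q_{k-1} + q_{k-2} (p₋₁ = 1, q₋₁ = 0):
  k = 0: a₀ = 12; p₀/q₀ = 12/1; p₀² − 156·q₀² = 144 − 156 = -12.
  k = 1: m = 12, d = 12, a = ⌊(12 + 12)/12⌋ = 2; p/q = (2·12 + 1)/(2·1 + 0) = 25/2; p² − 156·q² = 625 − 624 = 1.
  The first convergent with p² − 156·q² = 1 gives the fundamental solution (x₁, y₁) = (25, 2).
Step 2: Apply the recurrence (x_{n+1}, y_{n+1}) = (x₁x_n + 156y₁y_n, x₁y_n + y₁x_n) repeatedly.
  From (x_1, y_1) = (25, 2): x_2 = 25·25 + 156·2·2 = 1249; y_2 = 25·2 + 2·25 = 100.
  From (x_2, y_2) = (1249, 100): x_3 = 25·1249 + 156·2·100 = 62425; y_3 = 25·100 + 2·1249 = 4998.
  From (x_3, y_3) = (62425, 4998): x_4 = 25·62425 + 156·2·4998 = 3120001; y_4 = 25·4998 + 2·62425 = 249800.
  From (x_4, y_4) = (3120001, 249800): x_5 = 25·3120001 + 156·2·249800 = 155937625; y_5 = 25·249800 + 2·3120001 = 12485002.
  From (x_5, y_5) = (155937625, 12485002): x_6 = 25·155937625 + 156·2·12485002 = 7793761249; y_6 = 25·12485002 + 2·155937625 = 624000300.
  From (x_6, y_6) = (7793761249, 624000300): x_7 = 25·7793761249 + 156·2·624000300 = 389532124825; y_7 = 25·624000300 + 2·7793761249 = 31187529998.
Step 3: Verify x_7² - 156·y_7² = 151735276270679381280625 - 151735276270679381280624 = 1 (should be 1). ✓

(x_1, y_1) = (25, 2); (x_7, y_7) = (389532124825, 31187529998).
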